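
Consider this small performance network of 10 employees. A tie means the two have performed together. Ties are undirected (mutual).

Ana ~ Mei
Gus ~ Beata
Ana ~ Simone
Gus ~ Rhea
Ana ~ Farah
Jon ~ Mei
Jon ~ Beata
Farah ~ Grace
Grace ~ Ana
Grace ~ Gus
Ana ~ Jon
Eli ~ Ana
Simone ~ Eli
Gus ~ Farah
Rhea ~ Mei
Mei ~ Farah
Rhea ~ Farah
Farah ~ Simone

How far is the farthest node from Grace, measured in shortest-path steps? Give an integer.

2

Distances from Grace: Ana:1, Beata:2, Eli:2, Farah:1, Gus:1, Jon:2, Mei:2, Rhea:2, Simone:2.
The largest is 2 (to Eli, Mei, Jon, Simone, Rhea, and Beata), so the eccentricity of Grace is 2.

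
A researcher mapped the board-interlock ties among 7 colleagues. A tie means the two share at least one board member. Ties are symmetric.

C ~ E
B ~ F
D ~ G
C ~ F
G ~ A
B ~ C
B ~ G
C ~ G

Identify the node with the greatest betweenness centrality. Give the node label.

Unnormalized betweenness of each node: A:0, B:3/2, C:13/2, D:0, E:0, F:0, G:9.
G has the largest value, 9, making it the main broker — the node through which the most shortest paths run.

G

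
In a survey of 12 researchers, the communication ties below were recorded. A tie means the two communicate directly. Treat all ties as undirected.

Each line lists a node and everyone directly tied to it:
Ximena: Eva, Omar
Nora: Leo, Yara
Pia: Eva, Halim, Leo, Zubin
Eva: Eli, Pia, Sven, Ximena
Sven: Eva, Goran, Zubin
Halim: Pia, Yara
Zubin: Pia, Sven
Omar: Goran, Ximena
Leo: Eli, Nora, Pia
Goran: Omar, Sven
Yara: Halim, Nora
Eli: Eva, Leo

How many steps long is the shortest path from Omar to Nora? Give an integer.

5

One shortest route is Omar – Ximena – Eva – Pia – Leo – Nora, which uses 5 edges, and at distance 4 from Omar we only reach {Halim, Leo}, which does not include Nora. So d(Omar,Nora) = 5.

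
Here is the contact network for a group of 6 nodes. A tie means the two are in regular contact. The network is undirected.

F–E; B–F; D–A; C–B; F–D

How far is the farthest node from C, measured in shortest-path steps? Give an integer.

4

Distances from C: A:4, B:1, D:3, E:3, F:2.
The largest is 4 (to A), so the eccentricity of C is 4.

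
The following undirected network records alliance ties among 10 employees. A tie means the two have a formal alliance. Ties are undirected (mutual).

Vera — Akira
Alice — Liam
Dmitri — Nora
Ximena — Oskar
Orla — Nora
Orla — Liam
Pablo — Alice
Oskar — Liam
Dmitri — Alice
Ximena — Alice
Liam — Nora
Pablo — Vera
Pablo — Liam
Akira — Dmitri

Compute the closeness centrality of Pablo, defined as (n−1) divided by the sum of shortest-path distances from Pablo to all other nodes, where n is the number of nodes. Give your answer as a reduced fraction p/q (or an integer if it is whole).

3/5

Distances from Pablo: Akira:2, Alice:1, Dmitri:2, Liam:1, Nora:2, Orla:2, Oskar:2, Vera:1, Ximena:2. Sum = 15.
n = 10, so closeness = 9/15 = 3/5.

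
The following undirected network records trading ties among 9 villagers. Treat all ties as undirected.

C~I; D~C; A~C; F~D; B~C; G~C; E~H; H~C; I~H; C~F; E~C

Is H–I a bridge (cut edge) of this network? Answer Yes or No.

Even without that edge, H still reaches I via H – C – I, so the network stays connected. Not a bridge.

No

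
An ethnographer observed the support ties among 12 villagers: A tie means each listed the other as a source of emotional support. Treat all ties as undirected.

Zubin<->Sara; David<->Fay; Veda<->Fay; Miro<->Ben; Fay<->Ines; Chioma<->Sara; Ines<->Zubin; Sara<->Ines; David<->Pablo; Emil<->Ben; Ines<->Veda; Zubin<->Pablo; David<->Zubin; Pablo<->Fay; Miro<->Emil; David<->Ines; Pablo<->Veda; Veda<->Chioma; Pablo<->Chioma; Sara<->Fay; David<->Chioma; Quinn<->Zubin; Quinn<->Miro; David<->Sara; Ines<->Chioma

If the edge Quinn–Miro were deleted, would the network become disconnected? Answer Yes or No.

Without the Quinn–Miro edge there is no alternate route between Quinn and Miro, so the network disconnects. It is a bridge.

Yes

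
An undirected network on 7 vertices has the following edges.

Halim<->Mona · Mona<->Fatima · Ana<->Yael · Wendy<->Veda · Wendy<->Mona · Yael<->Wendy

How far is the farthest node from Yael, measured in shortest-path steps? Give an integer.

Distances from Yael: Ana:1, Fatima:3, Halim:3, Mona:2, Veda:2, Wendy:1.
The largest is 3 (to Fatima and Halim), so the eccentricity of Yael is 3.

3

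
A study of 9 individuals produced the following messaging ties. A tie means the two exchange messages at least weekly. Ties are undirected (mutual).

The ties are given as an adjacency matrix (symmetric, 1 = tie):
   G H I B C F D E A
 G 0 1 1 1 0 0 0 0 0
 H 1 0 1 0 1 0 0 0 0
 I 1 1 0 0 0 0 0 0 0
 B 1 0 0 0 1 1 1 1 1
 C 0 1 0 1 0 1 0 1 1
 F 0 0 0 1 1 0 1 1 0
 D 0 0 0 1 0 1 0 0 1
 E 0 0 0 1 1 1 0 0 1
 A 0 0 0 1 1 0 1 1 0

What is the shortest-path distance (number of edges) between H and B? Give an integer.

2

One shortest route is H – G – B, which uses 2 edges, and H and B are not directly tied, so nothing shorter exists. So d(H,B) = 2.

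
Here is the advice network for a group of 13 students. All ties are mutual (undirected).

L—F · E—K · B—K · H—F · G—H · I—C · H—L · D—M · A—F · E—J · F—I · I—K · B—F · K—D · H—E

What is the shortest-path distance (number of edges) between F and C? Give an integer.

2

One shortest route is F – I – C, which uses 2 edges, and F and C are not directly tied, so nothing shorter exists. So d(F,C) = 2.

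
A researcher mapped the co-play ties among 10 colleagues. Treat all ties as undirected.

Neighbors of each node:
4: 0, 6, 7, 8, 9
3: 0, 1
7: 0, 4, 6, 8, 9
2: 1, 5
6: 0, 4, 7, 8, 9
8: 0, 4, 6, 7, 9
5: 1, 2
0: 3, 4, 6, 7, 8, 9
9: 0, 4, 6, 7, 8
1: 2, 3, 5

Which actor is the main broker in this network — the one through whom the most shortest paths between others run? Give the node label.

Unnormalized betweenness of each node: 0:20, 1:14, 2:0, 3:18, 4:0, 5:0, 6:0, 7:0, 8:0, 9:0.
0 has the largest value, 20, making it the main broker — the node through which the most shortest paths run.

0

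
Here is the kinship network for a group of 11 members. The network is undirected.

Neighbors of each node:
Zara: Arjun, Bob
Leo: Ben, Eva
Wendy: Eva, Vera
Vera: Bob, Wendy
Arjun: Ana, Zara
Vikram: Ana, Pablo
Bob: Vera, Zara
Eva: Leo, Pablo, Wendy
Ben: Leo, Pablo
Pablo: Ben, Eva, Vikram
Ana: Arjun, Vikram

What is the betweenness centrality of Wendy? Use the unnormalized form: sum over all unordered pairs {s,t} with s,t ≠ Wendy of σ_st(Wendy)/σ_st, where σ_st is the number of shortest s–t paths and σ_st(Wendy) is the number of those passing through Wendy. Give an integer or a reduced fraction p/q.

Pairs whose geodesics pass through Wendy — Eva–Zara: 1; Eva–Bob: 1; Eva–Vera: 1; Leo–Zara: 1; Leo–Bob: 1; Leo–Vera: 1; Ben–Bob: 2/2; Ben–Vera: 2/2; Pablo–Bob: 1; Pablo–Vera: 1; Vikram–Vera: 1.
All other pairs contribute 0.
Summing the contributions gives betweenness(Wendy) = 11.

11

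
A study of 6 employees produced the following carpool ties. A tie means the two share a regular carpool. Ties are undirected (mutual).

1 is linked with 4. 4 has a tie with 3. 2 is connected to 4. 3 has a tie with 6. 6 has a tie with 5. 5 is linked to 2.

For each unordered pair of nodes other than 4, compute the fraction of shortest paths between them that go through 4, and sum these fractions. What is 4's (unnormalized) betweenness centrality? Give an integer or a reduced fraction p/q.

Pairs whose geodesics pass through 4 — 5–1: 1; 6–1: 1; 2–3: 1; 2–1: 1; 3–1: 1.
All other pairs contribute 0.
Summing the contributions gives betweenness(4) = 5.

5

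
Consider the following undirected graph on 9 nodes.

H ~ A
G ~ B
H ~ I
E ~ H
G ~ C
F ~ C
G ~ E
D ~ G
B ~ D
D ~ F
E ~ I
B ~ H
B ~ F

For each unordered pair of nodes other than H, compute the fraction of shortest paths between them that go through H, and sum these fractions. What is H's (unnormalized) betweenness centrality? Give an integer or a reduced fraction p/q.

41/4

Pairs whose geodesics pass through H — B–I: 1; B–A: 1; B–E: 1/2; F–I: 1; F–A: 1; F–E: 1/4; G–A: 2/2; D–I: 1/2; D–A: 1; C–A: 3/3; I–A: 1; A–E: 1.
All other pairs contribute 0.
Summing the contributions gives betweenness(H) = 41/4.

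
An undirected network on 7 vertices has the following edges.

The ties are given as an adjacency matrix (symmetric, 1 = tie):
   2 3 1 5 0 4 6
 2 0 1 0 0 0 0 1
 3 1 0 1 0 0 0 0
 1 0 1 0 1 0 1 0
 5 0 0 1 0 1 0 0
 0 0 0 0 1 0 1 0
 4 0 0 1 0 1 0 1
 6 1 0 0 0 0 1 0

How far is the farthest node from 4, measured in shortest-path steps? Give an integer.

2

Distances from 4: 0:1, 1:1, 2:2, 3:2, 5:2, 6:1.
The largest is 2 (to 3, 5, and 2), so the eccentricity of 4 is 2.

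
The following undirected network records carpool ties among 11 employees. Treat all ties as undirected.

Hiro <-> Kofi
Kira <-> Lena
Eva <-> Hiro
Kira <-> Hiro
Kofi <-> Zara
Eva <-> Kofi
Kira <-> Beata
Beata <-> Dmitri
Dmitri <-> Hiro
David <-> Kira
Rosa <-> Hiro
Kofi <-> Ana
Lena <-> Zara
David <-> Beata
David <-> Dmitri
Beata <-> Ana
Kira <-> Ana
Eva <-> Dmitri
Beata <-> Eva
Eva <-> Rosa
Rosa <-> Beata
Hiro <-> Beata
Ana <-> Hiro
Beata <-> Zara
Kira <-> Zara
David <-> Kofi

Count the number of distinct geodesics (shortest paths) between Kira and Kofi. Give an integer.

The shortest distance is 2. The length-2 paths are: Kira–David–Kofi; Kira–Zara–Kofi; Kira–Ana–Kofi; Kira–Hiro–Kofi.
That gives 4 distinct shortest paths.

4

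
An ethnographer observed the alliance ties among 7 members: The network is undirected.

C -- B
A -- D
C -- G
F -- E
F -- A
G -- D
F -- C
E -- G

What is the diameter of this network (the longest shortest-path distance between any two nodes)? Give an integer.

Eccentricity of each node (its greatest distance to any other): A:3, B:3, C:2, D:3, E:3, F:2, G:2.
The maximum eccentricity is 3, realized for instance by the pair B–A via B – C – F – A. So the diameter is 3.

3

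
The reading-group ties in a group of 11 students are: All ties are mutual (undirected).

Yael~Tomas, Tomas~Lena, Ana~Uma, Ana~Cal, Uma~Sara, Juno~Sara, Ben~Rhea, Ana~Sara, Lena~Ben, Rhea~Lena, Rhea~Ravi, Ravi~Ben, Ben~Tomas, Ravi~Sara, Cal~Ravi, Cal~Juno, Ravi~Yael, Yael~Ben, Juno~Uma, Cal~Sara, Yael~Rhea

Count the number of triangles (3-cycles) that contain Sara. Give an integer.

5

Sara's neighbors: Ana, Cal, Juno, Ravi, and Uma.
Neighbor pairs that are themselves tied: Sara–Ana–Cal; Sara–Ana–Uma; Sara–Cal–Juno; Sara–Cal–Ravi; Sara–Juno–Uma. Each forms one triangle with Sara, for 5 in total.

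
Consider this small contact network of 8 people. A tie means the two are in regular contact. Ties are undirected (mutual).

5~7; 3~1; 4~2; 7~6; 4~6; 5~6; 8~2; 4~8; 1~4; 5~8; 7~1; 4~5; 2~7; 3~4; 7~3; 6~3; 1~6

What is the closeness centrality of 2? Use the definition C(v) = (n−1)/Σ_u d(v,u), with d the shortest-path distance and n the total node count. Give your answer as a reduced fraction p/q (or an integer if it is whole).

7/11

Distances from 2: 1:2, 3:2, 4:1, 5:2, 6:2, 7:1, 8:1. Sum = 11.
n = 8, so closeness = 7/11.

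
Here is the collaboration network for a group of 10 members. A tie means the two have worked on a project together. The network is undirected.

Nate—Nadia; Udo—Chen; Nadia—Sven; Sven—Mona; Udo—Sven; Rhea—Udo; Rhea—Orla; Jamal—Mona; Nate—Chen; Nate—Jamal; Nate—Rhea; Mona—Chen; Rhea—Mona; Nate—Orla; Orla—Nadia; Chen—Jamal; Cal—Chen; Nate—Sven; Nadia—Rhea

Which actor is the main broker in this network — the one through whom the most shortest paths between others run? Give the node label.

Unnormalized betweenness of each node: Cal:0, Chen:119/12, Jamal:1/4, Mona:31/12, Nadia:3/4, Nate:109/12, Orla:0, Rhea:47/12, Sven:23/12, Udo:19/12.
Chen has the largest value, 119/12, making it the main broker — the node through which the most shortest paths run.

Chen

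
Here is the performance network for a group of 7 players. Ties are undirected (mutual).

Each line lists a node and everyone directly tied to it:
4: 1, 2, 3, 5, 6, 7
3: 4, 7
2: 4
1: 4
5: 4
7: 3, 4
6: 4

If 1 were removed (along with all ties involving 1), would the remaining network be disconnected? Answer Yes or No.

Even without 1, every remaining node can still reach every other (the residual graph is connected), so 1 is not a cut vertex.

No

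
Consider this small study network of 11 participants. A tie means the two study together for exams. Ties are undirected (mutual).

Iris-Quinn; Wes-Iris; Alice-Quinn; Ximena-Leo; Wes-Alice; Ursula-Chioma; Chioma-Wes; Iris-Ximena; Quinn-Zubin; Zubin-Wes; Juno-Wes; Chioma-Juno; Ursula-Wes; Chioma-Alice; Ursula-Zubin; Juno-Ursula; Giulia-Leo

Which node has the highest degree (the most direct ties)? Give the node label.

Degrees — Alice:3, Chioma:4, Giulia:1, Iris:3, Juno:3, Leo:2, Quinn:3, Ursula:4, Wes:6, Ximena:2, Zubin:3.
The maximum is 6, attained only by Wes.

Wes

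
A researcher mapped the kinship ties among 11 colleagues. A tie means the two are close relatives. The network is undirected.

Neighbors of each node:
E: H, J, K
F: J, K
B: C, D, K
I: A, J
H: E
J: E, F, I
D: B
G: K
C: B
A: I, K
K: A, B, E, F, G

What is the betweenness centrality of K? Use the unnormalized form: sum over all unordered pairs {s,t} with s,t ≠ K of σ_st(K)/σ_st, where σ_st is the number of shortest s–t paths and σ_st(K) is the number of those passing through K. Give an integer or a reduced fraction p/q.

Pairs whose geodesics pass through K — F–G: 1; F–H: 1/2; F–E: 1/2; F–D: 1; F–B: 1; F–C: 1; F–A: 1; G–H: 1; G–E: 1; G–D: 1; G–I: 1; G–J: 2/2; G–B: 1; G–C: 1 … (+18 more pairs).
All other pairs contribute 0.
Summing the contributions gives betweenness(K) = 31.

31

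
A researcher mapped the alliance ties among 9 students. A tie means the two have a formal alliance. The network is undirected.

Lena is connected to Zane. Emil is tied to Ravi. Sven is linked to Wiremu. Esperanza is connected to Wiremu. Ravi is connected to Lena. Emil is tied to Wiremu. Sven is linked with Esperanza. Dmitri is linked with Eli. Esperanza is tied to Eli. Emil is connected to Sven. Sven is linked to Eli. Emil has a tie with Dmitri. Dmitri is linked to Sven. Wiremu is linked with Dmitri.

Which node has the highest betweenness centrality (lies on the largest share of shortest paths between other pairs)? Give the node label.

Emil

Unnormalized betweenness of each node: Dmitri:7/3, Eli:1/3, Emil:15, Esperanza:1/3, Lena:7, Ravi:12, Sven:14/3, Wiremu:7/3, Zane:0.
Emil has the largest value, 15, making it the main broker — the node through which the most shortest paths run.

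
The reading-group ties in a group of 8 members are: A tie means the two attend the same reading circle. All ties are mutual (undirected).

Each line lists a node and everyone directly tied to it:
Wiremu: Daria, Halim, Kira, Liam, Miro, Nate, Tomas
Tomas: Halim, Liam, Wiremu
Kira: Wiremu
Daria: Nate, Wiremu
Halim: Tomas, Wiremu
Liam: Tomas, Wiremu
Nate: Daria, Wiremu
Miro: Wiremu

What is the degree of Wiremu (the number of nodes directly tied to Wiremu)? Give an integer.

Wiremu is directly tied to Daria, Halim, Kira, Liam, Miro, Nate, and Tomas. That is 7 neighbors, so the degree of Wiremu is 7.

7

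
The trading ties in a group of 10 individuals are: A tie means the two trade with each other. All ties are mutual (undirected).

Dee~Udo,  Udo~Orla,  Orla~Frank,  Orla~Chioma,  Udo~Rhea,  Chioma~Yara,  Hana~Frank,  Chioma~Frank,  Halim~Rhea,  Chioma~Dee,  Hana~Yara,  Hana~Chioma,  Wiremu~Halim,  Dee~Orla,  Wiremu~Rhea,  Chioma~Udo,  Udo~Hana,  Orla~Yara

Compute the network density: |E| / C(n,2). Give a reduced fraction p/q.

There are 18 edges and 10 nodes, so the maximum possible is C(10,2) = 45.
Density = 18/45 = 2/5.

2/5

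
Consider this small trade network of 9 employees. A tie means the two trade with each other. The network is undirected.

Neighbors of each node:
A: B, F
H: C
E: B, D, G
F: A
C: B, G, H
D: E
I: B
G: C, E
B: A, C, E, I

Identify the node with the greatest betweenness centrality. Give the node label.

Unnormalized betweenness of each node: A:7, B:19, C:9, D:0, E:9, F:0, G:2, H:0, I:0.
B has the largest value, 19, making it the main broker — the node through which the most shortest paths run.

B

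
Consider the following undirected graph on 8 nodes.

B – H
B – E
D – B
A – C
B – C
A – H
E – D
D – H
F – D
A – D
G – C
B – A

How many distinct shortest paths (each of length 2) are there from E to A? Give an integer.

The shortest distance is 2. The length-2 paths are: E–B–A; E–D–A.
That gives 2 distinct shortest paths.

2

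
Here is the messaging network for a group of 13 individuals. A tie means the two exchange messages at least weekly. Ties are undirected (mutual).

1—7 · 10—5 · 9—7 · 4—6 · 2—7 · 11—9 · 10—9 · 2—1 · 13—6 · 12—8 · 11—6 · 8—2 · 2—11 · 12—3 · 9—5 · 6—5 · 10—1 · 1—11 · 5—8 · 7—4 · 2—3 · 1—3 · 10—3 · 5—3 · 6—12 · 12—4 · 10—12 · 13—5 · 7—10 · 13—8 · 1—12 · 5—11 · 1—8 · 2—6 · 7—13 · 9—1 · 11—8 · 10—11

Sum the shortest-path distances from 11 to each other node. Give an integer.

Distances from 11: 1:1, 2:1, 3:2, 4:2, 5:1, 6:1, 7:2, 8:1, 9:1, 10:1, 12:2, 13:2.
Sum = 1 + 1 + 2 + 2 + 1 + 1 + 2 + 1 + 1 + 1 + 2 + 2 = 17.

17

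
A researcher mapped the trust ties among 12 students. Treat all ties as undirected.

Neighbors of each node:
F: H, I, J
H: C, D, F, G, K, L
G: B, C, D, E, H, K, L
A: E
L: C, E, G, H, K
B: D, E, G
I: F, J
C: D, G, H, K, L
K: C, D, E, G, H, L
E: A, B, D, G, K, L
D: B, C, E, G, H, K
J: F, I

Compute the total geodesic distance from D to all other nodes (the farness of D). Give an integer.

Distances from D: A:2, B:1, C:1, E:1, F:2, G:1, H:1, I:3, J:3, K:1, L:2.
Sum = 2 + 1 + 1 + 1 + 2 + 1 + 1 + 3 + 3 + 1 + 2 = 18.

18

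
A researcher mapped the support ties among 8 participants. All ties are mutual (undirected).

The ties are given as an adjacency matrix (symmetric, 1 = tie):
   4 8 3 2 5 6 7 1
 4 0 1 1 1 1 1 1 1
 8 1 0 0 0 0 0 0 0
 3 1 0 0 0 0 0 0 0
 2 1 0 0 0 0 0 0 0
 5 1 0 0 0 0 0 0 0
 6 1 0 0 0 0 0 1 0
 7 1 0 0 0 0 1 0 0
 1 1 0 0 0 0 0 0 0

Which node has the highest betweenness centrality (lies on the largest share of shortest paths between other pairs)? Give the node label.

4

Unnormalized betweenness of each node: 1:0, 2:0, 3:0, 4:20, 5:0, 6:0, 7:0, 8:0.
4 has the largest value, 20, making it the main broker — the node through which the most shortest paths run.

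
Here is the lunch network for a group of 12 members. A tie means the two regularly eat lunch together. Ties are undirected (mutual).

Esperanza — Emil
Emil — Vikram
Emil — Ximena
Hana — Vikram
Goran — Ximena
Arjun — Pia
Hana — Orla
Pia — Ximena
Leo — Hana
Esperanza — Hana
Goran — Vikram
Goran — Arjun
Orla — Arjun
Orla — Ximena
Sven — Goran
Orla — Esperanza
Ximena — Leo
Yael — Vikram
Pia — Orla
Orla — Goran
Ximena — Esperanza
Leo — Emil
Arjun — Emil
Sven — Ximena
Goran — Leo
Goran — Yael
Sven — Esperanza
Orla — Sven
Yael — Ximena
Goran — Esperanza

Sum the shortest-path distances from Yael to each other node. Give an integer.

19

Distances from Yael: Arjun:2, Emil:2, Esperanza:2, Goran:1, Hana:2, Leo:2, Orla:2, Pia:2, Sven:2, Vikram:1, Ximena:1.
Sum = 2 + 2 + 2 + 1 + 2 + 2 + 2 + 2 + 2 + 1 + 1 = 19.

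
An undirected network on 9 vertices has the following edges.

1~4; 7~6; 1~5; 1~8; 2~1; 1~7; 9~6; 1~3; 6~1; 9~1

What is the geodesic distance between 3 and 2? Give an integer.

One shortest route is 3 – 1 – 2, which uses 2 edges, and 3 and 2 are not directly tied, so nothing shorter exists. So d(3,2) = 2.

2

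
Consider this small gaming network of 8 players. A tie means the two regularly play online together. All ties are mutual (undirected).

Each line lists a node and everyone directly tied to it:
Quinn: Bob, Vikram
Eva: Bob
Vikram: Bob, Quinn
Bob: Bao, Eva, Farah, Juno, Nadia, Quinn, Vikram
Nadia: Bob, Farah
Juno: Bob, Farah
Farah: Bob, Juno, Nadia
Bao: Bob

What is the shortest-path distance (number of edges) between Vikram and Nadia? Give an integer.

2

One shortest route is Vikram – Bob – Nadia, which uses 2 edges, and Vikram and Nadia are not directly tied, so nothing shorter exists. So d(Vikram,Nadia) = 2.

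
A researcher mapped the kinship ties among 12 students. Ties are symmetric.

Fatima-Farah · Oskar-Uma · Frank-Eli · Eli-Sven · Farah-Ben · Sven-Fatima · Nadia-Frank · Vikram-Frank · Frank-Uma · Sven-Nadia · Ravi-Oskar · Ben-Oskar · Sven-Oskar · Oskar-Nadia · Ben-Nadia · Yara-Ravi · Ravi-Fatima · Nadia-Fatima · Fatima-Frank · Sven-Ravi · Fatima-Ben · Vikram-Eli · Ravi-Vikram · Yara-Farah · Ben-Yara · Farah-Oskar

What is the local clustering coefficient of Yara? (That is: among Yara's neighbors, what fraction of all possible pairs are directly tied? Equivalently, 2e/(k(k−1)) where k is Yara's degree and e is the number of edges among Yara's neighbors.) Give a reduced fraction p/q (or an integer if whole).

1/3

Yara's neighbors: Ben, Farah, and Ravi (k = 3).
Possible neighbor pairs: C(3,2) = 3. Edges among them: Ben–Farah → e = 1.
Clustering(Yara) = 1/3.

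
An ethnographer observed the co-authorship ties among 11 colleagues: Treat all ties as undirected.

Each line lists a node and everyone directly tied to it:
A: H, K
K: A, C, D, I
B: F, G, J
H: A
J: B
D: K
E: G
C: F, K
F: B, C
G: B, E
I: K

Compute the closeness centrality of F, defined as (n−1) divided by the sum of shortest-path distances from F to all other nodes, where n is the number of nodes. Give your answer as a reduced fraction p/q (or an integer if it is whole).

Distances from F: A:3, B:1, C:1, D:3, E:3, G:2, H:4, I:3, J:2, K:2. Sum = 24.
n = 11, so closeness = 10/24 = 5/12.

5/12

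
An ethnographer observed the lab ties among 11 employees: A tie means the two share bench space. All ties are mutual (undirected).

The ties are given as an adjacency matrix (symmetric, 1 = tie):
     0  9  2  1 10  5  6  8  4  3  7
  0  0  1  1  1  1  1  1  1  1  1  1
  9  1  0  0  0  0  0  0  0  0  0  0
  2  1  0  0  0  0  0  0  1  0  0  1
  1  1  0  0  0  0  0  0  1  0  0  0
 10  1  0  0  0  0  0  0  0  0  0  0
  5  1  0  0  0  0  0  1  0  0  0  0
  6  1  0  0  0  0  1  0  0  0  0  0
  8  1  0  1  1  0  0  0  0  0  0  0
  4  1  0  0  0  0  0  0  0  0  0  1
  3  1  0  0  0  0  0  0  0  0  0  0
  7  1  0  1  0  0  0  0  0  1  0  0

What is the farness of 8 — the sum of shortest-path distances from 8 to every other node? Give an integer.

17

Distances from 8: 0:1, 1:1, 2:1, 3:2, 4:2, 5:2, 6:2, 7:2, 9:2, 10:2.
Sum = 1 + 1 + 1 + 2 + 2 + 2 + 2 + 2 + 2 + 2 = 17.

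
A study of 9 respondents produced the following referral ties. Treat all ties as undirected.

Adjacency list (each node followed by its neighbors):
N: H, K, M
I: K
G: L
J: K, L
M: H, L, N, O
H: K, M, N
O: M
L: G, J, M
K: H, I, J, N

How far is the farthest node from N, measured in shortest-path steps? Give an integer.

3

Distances from N: G:3, H:1, I:2, J:2, K:1, L:2, M:1, O:2.
The largest is 3 (to G), so the eccentricity of N is 3.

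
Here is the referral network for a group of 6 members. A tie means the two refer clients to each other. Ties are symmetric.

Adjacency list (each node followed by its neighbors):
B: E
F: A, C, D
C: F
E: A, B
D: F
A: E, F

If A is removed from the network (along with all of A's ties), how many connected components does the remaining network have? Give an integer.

Without A, the remaining ties split the others into: {B, E}; {C, D, F}.
That's 2 separate components.

2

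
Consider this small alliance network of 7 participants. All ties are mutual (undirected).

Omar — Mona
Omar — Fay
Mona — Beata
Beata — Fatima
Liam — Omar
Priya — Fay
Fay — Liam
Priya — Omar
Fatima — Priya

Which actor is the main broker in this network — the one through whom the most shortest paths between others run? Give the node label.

Omar

Unnormalized betweenness of each node: Beata:1, Fatima:3/2, Fay:1, Liam:0, Mona:5/2, Omar:11/2, Priya:7/2.
Omar has the largest value, 11/2, making it the main broker — the node through which the most shortest paths run.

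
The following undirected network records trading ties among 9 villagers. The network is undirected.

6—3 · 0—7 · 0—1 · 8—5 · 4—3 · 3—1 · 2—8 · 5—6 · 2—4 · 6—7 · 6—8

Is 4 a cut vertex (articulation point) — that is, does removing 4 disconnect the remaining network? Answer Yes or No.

No

Even without 4, every remaining node can still reach every other (the residual graph is connected), so 4 is not a cut vertex.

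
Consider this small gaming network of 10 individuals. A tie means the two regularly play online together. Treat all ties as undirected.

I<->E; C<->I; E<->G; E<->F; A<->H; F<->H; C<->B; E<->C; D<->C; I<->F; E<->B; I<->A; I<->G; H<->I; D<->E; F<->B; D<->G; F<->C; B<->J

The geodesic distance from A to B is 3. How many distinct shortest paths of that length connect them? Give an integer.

The shortest distance is 3. The length-3 paths are: A–I–E–B; A–I–C–B; A–I–F–B; A–H–F–B.
That gives 4 distinct shortest paths.

4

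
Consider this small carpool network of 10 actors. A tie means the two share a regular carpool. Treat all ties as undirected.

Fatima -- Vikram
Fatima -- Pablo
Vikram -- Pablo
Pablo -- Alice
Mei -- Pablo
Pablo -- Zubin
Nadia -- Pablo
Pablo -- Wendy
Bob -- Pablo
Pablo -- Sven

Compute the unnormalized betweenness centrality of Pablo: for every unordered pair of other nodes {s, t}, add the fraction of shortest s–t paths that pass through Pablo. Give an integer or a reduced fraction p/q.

Pairs whose geodesics pass through Pablo — Vikram–Alice: 1; Vikram–Wendy: 1; Vikram–Zubin: 1; Vikram–Nadia: 1; Vikram–Mei: 1; Vikram–Sven: 1; Vikram–Bob: 1; Alice–Wendy: 1; Alice–Zubin: 1; Alice–Nadia: 1; Alice–Fatima: 1; Alice–Mei: 1; Alice–Sven: 1; Alice–Bob: 1 … (+21 more pairs).
All other pairs contribute 0.
Summing the contributions gives betweenness(Pablo) = 35.

35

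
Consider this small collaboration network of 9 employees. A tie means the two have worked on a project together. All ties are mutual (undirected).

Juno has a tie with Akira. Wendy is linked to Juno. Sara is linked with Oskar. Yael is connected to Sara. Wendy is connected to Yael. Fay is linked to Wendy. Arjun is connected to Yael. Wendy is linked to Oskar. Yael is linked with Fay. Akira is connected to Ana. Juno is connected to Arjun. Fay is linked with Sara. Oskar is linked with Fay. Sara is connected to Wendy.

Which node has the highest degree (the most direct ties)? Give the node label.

Wendy

Degrees — Akira:2, Ana:1, Arjun:2, Fay:4, Juno:3, Oskar:3, Sara:4, Wendy:5, Yael:4.
The maximum is 5, attained only by Wendy.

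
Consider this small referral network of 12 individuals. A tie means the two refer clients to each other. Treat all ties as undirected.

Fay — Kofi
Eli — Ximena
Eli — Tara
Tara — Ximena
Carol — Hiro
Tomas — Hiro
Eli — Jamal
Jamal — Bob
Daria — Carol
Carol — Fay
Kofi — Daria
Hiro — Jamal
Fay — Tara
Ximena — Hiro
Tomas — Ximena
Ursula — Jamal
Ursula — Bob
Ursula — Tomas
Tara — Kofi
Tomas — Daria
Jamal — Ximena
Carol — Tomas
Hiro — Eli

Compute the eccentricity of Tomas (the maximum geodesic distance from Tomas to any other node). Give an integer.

Distances from Tomas: Bob:2, Carol:1, Daria:1, Eli:2, Fay:2, Hiro:1, Jamal:2, Kofi:2, Tara:2, Ursula:1, Ximena:1.
The largest is 2 (to Eli, Tara, Jamal, Fay, Bob, and Kofi), so the eccentricity of Tomas is 2.

2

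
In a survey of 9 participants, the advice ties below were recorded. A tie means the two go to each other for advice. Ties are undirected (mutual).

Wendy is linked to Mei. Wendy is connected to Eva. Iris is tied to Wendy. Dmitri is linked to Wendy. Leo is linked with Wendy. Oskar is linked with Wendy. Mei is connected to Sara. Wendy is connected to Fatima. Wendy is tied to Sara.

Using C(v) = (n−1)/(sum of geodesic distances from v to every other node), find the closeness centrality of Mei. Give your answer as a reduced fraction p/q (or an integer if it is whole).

Distances from Mei: Dmitri:2, Eva:2, Fatima:2, Iris:2, Leo:2, Oskar:2, Sara:1, Wendy:1. Sum = 14.
n = 9, so closeness = 8/14 = 4/7.

4/7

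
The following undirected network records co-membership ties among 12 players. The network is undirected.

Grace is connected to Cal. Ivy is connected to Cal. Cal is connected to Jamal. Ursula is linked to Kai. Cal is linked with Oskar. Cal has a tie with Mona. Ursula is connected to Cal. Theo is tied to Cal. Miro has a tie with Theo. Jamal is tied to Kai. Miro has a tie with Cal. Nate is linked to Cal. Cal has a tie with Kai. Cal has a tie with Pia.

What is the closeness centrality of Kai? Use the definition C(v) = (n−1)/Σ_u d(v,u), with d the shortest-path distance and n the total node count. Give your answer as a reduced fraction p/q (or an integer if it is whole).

Distances from Kai: Cal:1, Grace:2, Ivy:2, Jamal:1, Miro:2, Mona:2, Nate:2, Oskar:2, Pia:2, Theo:2, Ursula:1. Sum = 19.
n = 12, so closeness = 11/19.

11/19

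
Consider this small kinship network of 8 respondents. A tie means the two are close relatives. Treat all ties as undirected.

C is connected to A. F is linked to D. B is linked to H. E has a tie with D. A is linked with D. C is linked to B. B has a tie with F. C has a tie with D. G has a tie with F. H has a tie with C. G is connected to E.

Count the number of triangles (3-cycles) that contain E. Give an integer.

0

E's neighbors are D and G, but none of them are tied to each other, so no triangle contains E.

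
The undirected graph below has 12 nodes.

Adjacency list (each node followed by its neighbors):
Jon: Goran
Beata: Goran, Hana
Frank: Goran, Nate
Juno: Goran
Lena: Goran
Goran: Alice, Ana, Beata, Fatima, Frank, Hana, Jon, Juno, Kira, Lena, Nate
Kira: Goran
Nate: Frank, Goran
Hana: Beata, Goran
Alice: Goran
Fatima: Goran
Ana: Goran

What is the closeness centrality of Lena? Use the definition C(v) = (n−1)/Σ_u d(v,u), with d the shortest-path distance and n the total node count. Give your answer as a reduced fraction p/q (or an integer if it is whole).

11/21

Distances from Lena: Alice:2, Ana:2, Beata:2, Fatima:2, Frank:2, Goran:1, Hana:2, Jon:2, Juno:2, Kira:2, Nate:2. Sum = 21.
n = 12, so closeness = 11/21.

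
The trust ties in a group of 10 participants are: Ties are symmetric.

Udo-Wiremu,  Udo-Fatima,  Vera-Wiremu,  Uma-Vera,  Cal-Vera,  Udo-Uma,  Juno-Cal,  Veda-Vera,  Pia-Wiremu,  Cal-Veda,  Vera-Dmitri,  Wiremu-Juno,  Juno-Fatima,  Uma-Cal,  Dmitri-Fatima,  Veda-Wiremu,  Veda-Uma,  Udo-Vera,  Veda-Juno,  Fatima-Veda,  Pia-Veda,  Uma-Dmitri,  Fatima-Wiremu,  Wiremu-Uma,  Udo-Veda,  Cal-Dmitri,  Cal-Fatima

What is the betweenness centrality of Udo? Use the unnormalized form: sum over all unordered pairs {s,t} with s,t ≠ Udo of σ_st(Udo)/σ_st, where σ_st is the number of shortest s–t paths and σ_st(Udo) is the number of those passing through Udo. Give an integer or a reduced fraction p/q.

Pairs whose geodesics pass through Udo — Vera–Fatima: 1/5; Fatima–Uma: 1/5.
All other pairs contribute 0.
Summing the contributions gives betweenness(Udo) = 2/5.

2/5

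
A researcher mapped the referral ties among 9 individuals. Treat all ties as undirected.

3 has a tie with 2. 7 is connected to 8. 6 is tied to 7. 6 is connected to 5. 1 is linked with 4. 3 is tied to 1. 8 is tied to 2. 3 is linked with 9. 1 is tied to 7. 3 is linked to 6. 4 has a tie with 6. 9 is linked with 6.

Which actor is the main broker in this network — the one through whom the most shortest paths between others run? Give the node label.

6

Unnormalized betweenness of each node: 1:5/2, 2:3/2, 3:43/6, 4:2/3, 5:0, 6:12, 7:31/6, 8:1, 9:0.
6 has the largest value, 12, making it the main broker — the node through which the most shortest paths run.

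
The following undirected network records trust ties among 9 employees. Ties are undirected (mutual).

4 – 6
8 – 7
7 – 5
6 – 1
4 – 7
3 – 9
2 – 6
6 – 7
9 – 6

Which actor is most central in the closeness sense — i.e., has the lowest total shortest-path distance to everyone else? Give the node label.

6

Farness (sum of distances to all others) for each node — 1:18, 2:18, 3:23, 4:15, 5:20, 6:11, 7:13, 8:20, 9:16.
The smallest farness is 11, for 6, so 6 has the highest closeness.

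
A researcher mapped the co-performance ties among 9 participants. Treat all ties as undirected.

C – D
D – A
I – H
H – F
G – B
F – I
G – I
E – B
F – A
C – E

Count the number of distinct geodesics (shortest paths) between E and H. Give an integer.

The shortest distance is 4, and the only length-4 path is E–B–G–I–H. So there is exactly 1 shortest path.

1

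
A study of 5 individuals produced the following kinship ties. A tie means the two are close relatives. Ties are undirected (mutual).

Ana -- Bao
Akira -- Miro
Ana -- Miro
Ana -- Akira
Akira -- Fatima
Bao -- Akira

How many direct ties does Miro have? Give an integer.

2

Miro is directly tied to Akira and Ana. That is 2 neighbors, so the degree of Miro is 2.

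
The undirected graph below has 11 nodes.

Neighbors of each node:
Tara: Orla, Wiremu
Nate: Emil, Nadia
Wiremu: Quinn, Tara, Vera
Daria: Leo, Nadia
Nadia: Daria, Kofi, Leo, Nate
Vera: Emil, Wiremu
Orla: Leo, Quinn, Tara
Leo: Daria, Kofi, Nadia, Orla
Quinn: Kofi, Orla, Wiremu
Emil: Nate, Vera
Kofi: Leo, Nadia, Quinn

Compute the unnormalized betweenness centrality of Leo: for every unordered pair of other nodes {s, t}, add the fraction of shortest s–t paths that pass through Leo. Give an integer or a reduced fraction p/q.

103/12

Pairs whose geodesics pass through Leo — Nate–Tara: 1/2; Nate–Orla: 1; Emil–Orla: 1/3; Wiremu–Daria: 3/4; Tara–Kofi: 1/3; Tara–Daria: 1; Tara–Nadia: 1; Orla–Kofi: 1/2; Orla–Daria: 1; Orla–Nadia: 1; Quinn–Daria: 2/3; Kofi–Daria: 1/2.
All other pairs contribute 0.
Summing the contributions gives betweenness(Leo) = 103/12.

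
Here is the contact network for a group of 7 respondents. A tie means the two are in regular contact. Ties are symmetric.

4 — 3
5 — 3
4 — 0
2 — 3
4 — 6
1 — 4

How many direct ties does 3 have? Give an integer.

3

3 is directly tied to 2, 4, and 5. That is 3 neighbors, so the degree of 3 is 3.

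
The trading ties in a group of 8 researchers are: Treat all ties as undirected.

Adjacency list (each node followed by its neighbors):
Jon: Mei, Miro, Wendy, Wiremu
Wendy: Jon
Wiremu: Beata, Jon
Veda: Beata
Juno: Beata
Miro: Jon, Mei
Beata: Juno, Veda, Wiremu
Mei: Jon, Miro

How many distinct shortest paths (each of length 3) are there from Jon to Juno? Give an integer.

1

The shortest distance is 3, and the only length-3 path is Jon–Wiremu–Beata–Juno. So there is exactly 1 shortest path.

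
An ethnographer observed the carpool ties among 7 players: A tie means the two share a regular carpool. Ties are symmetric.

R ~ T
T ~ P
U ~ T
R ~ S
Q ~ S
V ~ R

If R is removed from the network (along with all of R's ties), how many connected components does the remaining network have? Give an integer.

3

Without R, the remaining ties split the others into: {P, T, U}; {V}; {Q, S}.
That's 3 separate components.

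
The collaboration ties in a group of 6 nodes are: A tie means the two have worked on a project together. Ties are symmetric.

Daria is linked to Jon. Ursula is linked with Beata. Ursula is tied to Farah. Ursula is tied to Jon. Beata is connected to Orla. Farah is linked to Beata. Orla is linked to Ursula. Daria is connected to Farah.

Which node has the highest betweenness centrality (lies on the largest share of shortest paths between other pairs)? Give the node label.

Ursula

Unnormalized betweenness of each node: Beata:5/6, Daria:1/2, Farah:13/6, Jon:5/6, Orla:0, Ursula:11/3.
Ursula has the largest value, 11/3, making it the main broker — the node through which the most shortest paths run.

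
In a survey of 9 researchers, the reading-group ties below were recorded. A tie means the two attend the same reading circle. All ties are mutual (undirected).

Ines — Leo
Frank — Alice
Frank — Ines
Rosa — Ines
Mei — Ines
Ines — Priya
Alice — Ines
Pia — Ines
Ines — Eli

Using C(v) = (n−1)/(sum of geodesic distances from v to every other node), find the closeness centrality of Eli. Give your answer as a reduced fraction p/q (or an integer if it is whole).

Distances from Eli: Alice:2, Frank:2, Ines:1, Leo:2, Mei:2, Pia:2, Priya:2, Rosa:2. Sum = 15.
n = 9, so closeness = 8/15.

8/15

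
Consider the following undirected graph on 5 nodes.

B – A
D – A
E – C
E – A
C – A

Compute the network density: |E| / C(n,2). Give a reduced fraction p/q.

There are 5 edges and 5 nodes, so the maximum possible is C(5,2) = 10.
Density = 5/10 = 1/2.

1/2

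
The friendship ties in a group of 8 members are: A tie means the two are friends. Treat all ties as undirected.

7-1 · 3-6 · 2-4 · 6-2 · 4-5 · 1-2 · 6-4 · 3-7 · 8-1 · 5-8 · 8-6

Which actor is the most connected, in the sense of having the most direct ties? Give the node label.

Degrees — 1:3, 2:3, 3:2, 4:3, 5:2, 6:4, 7:2, 8:3.
The maximum is 4, attained only by 6.

6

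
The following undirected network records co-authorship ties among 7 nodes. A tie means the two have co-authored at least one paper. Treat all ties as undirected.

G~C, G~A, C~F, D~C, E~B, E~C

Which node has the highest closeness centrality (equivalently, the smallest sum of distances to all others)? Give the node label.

Farness (sum of distances to all others) for each node — A:16, B:16, C:8, D:13, E:11, F:13, G:11.
The smallest farness is 8, for C, so C has the highest closeness.

C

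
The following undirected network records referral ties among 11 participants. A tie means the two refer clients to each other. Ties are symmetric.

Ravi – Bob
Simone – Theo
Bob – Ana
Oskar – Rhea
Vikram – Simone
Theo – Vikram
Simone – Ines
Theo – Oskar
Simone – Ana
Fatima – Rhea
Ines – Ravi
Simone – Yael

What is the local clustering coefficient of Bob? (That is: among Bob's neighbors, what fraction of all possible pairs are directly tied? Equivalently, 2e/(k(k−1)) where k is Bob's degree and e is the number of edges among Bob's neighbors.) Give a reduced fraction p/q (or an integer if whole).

0

Bob's neighbors: Ana and Ravi (k = 2).
Possible neighbor pairs: C(2,2) = 1. Edges among them: none → e = 0.
Clustering(Bob) = 0/1.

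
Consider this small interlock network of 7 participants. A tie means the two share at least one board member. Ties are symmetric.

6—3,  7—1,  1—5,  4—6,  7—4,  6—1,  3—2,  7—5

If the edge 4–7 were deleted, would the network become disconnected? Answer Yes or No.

Even without that edge, 4 still reaches 7 via 4 – 6 – 1 – 7, so the network stays connected. Not a bridge.

No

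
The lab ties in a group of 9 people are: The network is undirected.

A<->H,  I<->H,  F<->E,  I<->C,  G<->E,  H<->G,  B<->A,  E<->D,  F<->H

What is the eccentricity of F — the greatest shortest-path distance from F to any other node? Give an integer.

Distances from F: A:2, B:3, C:3, D:2, E:1, G:2, H:1, I:2.
The largest is 3 (to B and C), so the eccentricity of F is 3.

3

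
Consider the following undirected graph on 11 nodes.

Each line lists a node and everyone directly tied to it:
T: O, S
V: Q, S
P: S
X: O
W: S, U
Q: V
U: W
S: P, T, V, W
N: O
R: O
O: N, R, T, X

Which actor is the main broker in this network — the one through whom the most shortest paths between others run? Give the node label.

S

Unnormalized betweenness of each node: N:0, O:24, P:0, Q:0, R:0, S:33, T:24, U:0, V:9, W:9, X:0.
S has the largest value, 33, making it the main broker — the node through which the most shortest paths run.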